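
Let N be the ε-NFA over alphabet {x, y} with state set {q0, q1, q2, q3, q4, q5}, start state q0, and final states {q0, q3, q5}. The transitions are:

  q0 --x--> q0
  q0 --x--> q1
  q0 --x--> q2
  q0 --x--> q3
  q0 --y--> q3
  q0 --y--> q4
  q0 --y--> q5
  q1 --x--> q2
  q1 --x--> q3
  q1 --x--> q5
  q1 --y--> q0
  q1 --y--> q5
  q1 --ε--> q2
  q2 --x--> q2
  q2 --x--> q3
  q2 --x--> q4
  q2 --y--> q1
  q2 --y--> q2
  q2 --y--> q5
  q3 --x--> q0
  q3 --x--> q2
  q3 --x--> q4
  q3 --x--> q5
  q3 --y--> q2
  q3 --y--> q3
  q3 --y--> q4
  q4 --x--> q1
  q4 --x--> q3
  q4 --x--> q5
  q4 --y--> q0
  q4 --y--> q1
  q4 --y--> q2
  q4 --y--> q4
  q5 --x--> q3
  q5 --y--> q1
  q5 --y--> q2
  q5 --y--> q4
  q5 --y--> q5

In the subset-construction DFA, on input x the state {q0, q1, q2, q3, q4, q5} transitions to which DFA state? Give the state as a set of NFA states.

δ(q0,x) = {q0, q1, q2, q3}; δ(q1,x) = {q2, q3, q5}; δ(q2,x) = {q2, q3, q4}; δ(q3,x) = {q0, q2, q4, q5}; δ(q4,x) = {q1, q3, q5}; δ(q5,x) = {q3}.
Union: {q0, q1, q2, q3, q4, q5}.

{q0, q1, q2, q3, q4, q5}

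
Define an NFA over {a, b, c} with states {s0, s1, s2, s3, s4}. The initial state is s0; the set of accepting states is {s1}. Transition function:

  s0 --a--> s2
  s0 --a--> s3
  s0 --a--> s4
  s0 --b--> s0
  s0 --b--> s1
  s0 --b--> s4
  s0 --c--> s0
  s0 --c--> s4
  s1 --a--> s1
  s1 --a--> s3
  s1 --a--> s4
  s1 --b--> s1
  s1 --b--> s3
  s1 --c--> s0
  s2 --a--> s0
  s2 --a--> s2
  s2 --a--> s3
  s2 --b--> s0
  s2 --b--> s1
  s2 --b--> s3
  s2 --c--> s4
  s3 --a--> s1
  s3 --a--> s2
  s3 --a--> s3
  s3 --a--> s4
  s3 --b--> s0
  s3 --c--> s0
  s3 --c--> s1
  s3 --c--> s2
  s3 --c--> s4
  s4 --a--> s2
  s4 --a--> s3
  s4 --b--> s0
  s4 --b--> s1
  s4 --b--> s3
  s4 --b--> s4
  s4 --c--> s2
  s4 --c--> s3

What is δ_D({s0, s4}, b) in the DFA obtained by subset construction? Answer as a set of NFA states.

δ(s0,b) = {s0, s1, s4}; δ(s4,b) = {s0, s1, s3, s4}.
Union: {s0, s1, s3, s4}.

{s0, s1, s3, s4}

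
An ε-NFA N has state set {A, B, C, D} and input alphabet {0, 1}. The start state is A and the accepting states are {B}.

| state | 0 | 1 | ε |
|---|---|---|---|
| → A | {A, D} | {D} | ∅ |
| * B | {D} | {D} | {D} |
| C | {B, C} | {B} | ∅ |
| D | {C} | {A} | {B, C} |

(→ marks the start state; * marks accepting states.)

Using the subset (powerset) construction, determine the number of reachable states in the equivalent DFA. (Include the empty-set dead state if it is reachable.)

Start state of the DFA: {A} (ε-closure of the NFA start).
{A} --0--> {A, B, C, D}  [new]
{A} --1--> {B, C, D}  [new]
{A, B, C, D} --0--> {A, B, C, D}  [seen]
{A, B, C, D} --1--> {A, B, C, D}  [seen]
{B, C, D} --0--> {B, C, D}  [seen]
{B, C, D} --1--> {A, B, C, D}  [seen]
Reachable DFA states: {A}, {A, B, C, D}, {B, C, D}.

3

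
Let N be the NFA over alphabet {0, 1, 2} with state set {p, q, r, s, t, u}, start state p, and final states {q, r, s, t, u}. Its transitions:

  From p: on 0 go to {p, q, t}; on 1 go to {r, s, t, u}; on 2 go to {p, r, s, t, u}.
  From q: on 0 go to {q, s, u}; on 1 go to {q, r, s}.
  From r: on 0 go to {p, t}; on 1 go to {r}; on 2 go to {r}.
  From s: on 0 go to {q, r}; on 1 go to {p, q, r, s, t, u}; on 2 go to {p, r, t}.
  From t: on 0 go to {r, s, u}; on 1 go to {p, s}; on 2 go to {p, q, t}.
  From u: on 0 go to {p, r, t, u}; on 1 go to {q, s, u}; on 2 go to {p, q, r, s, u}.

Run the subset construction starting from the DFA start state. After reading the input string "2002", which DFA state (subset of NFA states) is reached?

Start: {p}.
δ(p,2) = {p, r, s, t, u}.
Union: {p, r, s, t, u}.
After 2: {p, r, s, t, u}.
δ(p,0) = {p, q, t}; δ(r,0) = {p, t}; δ(s,0) = {q, r}; δ(t,0) = {r, s, u}; δ(u,0) = {p, r, t, u}.
Union: {p, q, r, s, t, u}.
After 0: {p, q, r, s, t, u}.
δ(p,0) = {p, q, t}; δ(q,0) = {q, s, u}; δ(r,0) = {p, t}; δ(s,0) = {q, r}; δ(t,0) = {r, s, u}; δ(u,0) = {p, r, t, u}.
Union: {p, q, r, s, t, u}.
After 0: {p, q, r, s, t, u}.
δ(p,2) = {p, r, s, t, u}; δ(q,2) = ∅; δ(r,2) = {r}; δ(s,2) = {p, r, t}; δ(t,2) = {p, q, t}; δ(u,2) = {p, q, r, s, u}.
Union: {p, q, r, s, t, u}.
After 2: {p, q, r, s, t, u}.

{p, q, r, s, t, u}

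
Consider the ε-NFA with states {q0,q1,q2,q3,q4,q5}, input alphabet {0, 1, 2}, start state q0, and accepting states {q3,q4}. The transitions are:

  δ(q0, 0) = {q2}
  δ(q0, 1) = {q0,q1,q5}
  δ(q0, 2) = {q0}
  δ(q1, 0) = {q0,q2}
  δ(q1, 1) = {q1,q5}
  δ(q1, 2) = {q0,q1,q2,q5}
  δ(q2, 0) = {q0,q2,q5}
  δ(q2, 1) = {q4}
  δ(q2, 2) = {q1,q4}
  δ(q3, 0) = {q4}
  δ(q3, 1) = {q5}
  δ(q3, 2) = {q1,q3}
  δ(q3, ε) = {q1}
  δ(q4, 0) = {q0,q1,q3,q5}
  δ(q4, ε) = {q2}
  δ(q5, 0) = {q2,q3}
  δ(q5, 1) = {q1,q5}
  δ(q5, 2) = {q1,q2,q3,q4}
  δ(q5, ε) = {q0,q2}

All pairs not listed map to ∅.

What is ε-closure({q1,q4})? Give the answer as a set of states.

{q1,q2,q4}

Begin with {q1,q4}.
q4 →ε {q2}; add q2.
ε-closure = {q1,q2,q4}.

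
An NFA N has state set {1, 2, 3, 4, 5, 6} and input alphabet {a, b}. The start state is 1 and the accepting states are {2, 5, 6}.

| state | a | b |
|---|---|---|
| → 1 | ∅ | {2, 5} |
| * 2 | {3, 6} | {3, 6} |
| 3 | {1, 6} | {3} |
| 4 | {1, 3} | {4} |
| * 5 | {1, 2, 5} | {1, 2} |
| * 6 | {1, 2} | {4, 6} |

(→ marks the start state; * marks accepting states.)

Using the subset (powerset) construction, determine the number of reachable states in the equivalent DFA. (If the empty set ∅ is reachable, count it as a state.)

8

Start state of the DFA: {1}.
{1} --a--> ∅  [new]
{1} --b--> {2, 5}  [new]
∅ --a--> ∅  [seen]
∅ --b--> ∅  [seen]
{2, 5} --a--> {1, 2, 3, 5, 6}  [new]
{2, 5} --b--> {1, 2, 3, 6}  [new]
{1, 2, 3, 5, 6} --a--> {1, 2, 3, 5, 6}  [seen]
{1, 2, 3, 5, 6} --b--> {1, 2, 3, 4, 5, 6}  [new]
{1, 2, 3, 6} --a--> {1, 2, 3, 6}  [seen]
{1, 2, 3, 6} --b--> {2, 3, 4, 5, 6}  [new]
{1, 2, 3, 4, 5, 6} --a--> {1, 2, 3, 5, 6}  [seen]
{1, 2, 3, 4, 5, 6} --b--> {1, 2, 3, 4, 5, 6}  [seen]
{2, 3, 4, 5, 6} --a--> {1, 2, 3, 5, 6}  [seen]
{2, 3, 4, 5, 6} --b--> {1, 2, 3, 4, 6}  [new]
{1, 2, 3, 4, 6} --a--> {1, 2, 3, 6}  [seen]
{1, 2, 3, 4, 6} --b--> {2, 3, 4, 5, 6}  [seen]
Reachable DFA states: {1}, ∅, {2, 5}, {1, 2, 3, 5, 6}, {1, 2, 3, 6}, {1, 2, 3, 4, 5, 6}, {2, 3, 4, 5, 6}, {1, 2, 3, 4, 6}.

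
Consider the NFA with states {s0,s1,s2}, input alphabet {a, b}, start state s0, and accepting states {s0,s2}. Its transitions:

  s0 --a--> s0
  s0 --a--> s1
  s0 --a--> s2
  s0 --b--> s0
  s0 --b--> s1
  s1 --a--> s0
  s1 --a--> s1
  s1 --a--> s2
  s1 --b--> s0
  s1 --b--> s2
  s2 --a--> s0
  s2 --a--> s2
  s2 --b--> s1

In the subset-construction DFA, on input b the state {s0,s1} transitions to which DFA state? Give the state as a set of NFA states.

δ(s0,b) = {s0,s1}; δ(s1,b) = {s0,s2}.
Union: {s0,s1,s2}.

{s0,s1,s2}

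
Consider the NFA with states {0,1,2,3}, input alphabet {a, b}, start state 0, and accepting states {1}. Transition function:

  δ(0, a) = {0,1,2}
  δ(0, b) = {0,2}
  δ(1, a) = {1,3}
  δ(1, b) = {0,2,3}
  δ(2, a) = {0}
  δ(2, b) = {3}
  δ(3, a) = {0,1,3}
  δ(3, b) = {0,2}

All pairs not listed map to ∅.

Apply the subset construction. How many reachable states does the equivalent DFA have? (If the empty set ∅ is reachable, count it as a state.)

5

Start state of the DFA: {0}.
{0} --a--> {0,1,2}  [new]
{0} --b--> {0,2}  [new]
{0,1,2} --a--> {0,1,2,3}  [new]
{0,1,2} --b--> {0,2,3}  [new]
{0,2} --a--> {0,1,2}  [seen]
{0,2} --b--> {0,2,3}  [seen]
{0,1,2,3} --a--> {0,1,2,3}  [seen]
{0,1,2,3} --b--> {0,2,3}  [seen]
{0,2,3} --a--> {0,1,2,3}  [seen]
{0,2,3} --b--> {0,2,3}  [seen]
Reachable DFA states: {0}, {0,1,2}, {0,2}, {0,1,2,3}, {0,2,3}.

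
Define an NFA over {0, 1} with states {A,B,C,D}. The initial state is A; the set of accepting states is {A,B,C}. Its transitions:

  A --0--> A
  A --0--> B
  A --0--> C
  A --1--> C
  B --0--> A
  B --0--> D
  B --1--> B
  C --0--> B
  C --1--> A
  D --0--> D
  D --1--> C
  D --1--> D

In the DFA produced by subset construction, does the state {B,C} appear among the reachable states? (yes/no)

Start state of the DFA: {A}.
{A} --0--> {A,B,C}  [new]
{A} --1--> {C}  [new]
{A,B,C} --0--> {A,B,C,D}  [new]
{A,B,C} --1--> {A,B,C}  [seen]
{C} --0--> {B}  [new]
{C} --1--> {A}  [seen]
{A,B,C,D} --0--> {A,B,C,D}  [seen]
{A,B,C,D} --1--> {A,B,C,D}  [seen]
{B} --0--> {A,D}  [new]
{B} --1--> {B}  [seen]
{A,D} --0--> {A,B,C,D}  [seen]
{A,D} --1--> {C,D}  [new]
{C,D} --0--> {B,D}  [new]
{C,D} --1--> {A,C,D}  [new]
{B,D} --0--> {A,D}  [seen]
{B,D} --1--> {B,C,D}  [new]
{A,C,D} --0--> {A,B,C,D}  [seen]
{A,C,D} --1--> {A,C,D}  [seen]
{B,C,D} --0--> {A,B,D}  [new]
{B,C,D} --1--> {A,B,C,D}  [seen]
{A,B,D} --0--> {A,B,C,D}  [seen]
{A,B,D} --1--> {B,C,D}  [seen]
Reachable DFA states: {A}, {A,B,C}, {C}, {A,B,C,D}, {B}, {A,D}, {C,D}, {B,D}, {A,C,D}, {B,C,D}, {A,B,D}.
{B,C} is not among them.

no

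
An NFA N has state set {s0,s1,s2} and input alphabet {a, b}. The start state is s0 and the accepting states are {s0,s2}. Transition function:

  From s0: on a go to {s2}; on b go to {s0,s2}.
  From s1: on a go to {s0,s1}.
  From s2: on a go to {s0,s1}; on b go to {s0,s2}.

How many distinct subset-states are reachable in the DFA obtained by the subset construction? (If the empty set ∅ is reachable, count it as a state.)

Start state of the DFA: {s0}.
{s0} --a--> {s2}  [new]
{s0} --b--> {s0,s2}  [new]
{s2} --a--> {s0,s1}  [new]
{s2} --b--> {s0,s2}  [seen]
{s0,s2} --a--> {s0,s1,s2}  [new]
{s0,s2} --b--> {s0,s2}  [seen]
{s0,s1} --a--> {s0,s1,s2}  [seen]
{s0,s1} --b--> {s0,s2}  [seen]
{s0,s1,s2} --a--> {s0,s1,s2}  [seen]
{s0,s1,s2} --b--> {s0,s2}  [seen]
Reachable DFA states: {s0}, {s2}, {s0,s2}, {s0,s1}, {s0,s1,s2}.

5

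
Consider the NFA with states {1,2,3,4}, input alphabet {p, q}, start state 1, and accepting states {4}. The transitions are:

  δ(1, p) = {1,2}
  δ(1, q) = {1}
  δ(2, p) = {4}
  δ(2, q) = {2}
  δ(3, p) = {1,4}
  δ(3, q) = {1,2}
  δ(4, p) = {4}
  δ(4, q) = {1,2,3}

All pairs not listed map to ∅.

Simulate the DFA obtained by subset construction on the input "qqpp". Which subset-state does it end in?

Start: {1}.
δ(1,q) = {1}.
Union: {1}.
After q: {1}.
δ(1,q) = {1}.
Union: {1}.
After q: {1}.
δ(1,p) = {1,2}.
Union: {1,2}.
After p: {1,2}.
δ(1,p) = {1,2}; δ(2,p) = {4}.
Union: {1,2,4}.
After p: {1,2,4}.

{1,2,4}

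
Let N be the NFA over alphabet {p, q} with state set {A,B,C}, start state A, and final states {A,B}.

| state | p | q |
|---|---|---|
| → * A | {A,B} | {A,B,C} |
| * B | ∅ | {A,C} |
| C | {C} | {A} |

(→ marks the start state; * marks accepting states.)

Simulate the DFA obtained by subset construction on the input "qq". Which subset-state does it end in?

Start: {A}.
δ(A,q) = {A,B,C}.
Union: {A,B,C}.
After q: {A,B,C}.
δ(A,q) = {A,B,C}; δ(B,q) = {A,C}; δ(C,q) = {A}.
Union: {A,B,C}.
After q: {A,B,C}.

{A,B,C}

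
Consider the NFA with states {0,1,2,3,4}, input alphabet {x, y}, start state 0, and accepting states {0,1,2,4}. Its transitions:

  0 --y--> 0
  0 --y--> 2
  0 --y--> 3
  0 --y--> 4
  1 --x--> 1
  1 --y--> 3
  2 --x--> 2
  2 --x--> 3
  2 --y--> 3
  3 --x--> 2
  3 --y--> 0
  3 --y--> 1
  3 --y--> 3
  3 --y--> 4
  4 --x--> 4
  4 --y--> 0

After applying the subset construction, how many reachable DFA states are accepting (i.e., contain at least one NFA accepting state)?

Start state of the DFA: {0}.
{0} --x--> ∅  [new]
{0} --y--> {0,2,3,4}  [new]
∅ --x--> ∅  [seen]
∅ --y--> ∅  [seen]
{0,2,3,4} --x--> {2,3,4}  [new]
{0,2,3,4} --y--> {0,1,2,3,4}  [new]
{2,3,4} --x--> {2,3,4}  [seen]
{2,3,4} --y--> {0,1,3,4}  [new]
{0,1,2,3,4} --x--> {1,2,3,4}  [new]
{0,1,2,3,4} --y--> {0,1,2,3,4}  [seen]
{0,1,3,4} --x--> {1,2,4}  [new]
{0,1,3,4} --y--> {0,1,2,3,4}  [seen]
{1,2,3,4} --x--> {1,2,3,4}  [seen]
{1,2,3,4} --y--> {0,1,3,4}  [seen]
{1,2,4} --x--> {1,2,3,4}  [seen]
{1,2,4} --y--> {0,3}  [new]
{0,3} --x--> {2}  [new]
{0,3} --y--> {0,1,2,3,4}  [seen]
{2} --x--> {2,3}  [new]
{2} --y--> {3}  [new]
{2,3} --x--> {2,3}  [seen]
{2,3} --y--> {0,1,3,4}  [seen]
{3} --x--> {2}  [seen]
{3} --y--> {0,1,3,4}  [seen]
Reachable DFA states: {0}, ∅, {0,2,3,4}, {2,3,4}, {0,1,2,3,4}, {0,1,3,4}, {1,2,3,4}, {1,2,4}, {0,3}, {2}, {2,3}, {3}.
Accepting DFA states (contain an NFA accepting state): {0}, {0,2,3,4}, {2,3,4}, {0,1,2,3,4}, {0,1,3,4}, {1,2,3,4}, {1,2,4}, {0,3}, {2}, {2,3}.

10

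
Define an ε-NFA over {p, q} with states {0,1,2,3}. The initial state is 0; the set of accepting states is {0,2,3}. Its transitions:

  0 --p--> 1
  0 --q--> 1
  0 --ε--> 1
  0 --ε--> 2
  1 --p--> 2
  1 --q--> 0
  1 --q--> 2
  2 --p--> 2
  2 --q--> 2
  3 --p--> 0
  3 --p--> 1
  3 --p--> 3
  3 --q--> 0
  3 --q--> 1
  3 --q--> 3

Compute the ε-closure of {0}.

Begin with {0}.
0 →ε {1,2}; add 1, 2.
ε-closure = {0,1,2}.

{0,1,2}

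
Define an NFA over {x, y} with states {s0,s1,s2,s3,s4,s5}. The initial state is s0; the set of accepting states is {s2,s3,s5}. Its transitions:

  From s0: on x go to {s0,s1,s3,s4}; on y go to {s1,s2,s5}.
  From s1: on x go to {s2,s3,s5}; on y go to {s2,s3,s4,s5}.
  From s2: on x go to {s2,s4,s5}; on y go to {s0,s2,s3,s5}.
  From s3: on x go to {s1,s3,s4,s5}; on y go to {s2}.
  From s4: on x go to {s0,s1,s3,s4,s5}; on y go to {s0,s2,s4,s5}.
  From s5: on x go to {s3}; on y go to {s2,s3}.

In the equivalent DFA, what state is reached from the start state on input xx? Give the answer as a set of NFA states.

Start: {s0}.
δ(s0,x) = {s0,s1,s3,s4}.
Union: {s0,s1,s3,s4}.
After x: {s0,s1,s3,s4}.
δ(s0,x) = {s0,s1,s3,s4}; δ(s1,x) = {s2,s3,s5}; δ(s3,x) = {s1,s3,s4,s5}; δ(s4,x) = {s0,s1,s3,s4,s5}.
Union: {s0,s1,s2,s3,s4,s5}.
After x: {s0,s1,s2,s3,s4,s5}.

{s0,s1,s2,s3,s4,s5}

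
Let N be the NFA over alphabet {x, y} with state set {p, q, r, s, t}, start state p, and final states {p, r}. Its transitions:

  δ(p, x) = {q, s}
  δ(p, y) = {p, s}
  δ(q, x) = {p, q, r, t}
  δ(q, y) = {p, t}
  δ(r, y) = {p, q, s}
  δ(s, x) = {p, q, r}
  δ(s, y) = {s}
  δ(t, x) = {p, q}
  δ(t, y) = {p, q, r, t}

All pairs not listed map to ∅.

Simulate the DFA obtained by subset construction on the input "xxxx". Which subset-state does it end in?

{p, q, r, s, t}

Start: {p}.
δ(p,x) = {q, s}.
Union: {q, s}.
After x: {q, s}.
δ(q,x) = {p, q, r, t}; δ(s,x) = {p, q, r}.
Union: {p, q, r, t}.
After x: {p, q, r, t}.
δ(p,x) = {q, s}; δ(q,x) = {p, q, r, t}; δ(r,x) = ∅; δ(t,x) = {p, q}.
Union: {p, q, r, s, t}.
After x: {p, q, r, s, t}.
δ(p,x) = {q, s}; δ(q,x) = {p, q, r, t}; δ(r,x) = ∅; δ(s,x) = {p, q, r}; δ(t,x) = {p, q}.
Union: {p, q, r, s, t}.
After x: {p, q, r, s, t}.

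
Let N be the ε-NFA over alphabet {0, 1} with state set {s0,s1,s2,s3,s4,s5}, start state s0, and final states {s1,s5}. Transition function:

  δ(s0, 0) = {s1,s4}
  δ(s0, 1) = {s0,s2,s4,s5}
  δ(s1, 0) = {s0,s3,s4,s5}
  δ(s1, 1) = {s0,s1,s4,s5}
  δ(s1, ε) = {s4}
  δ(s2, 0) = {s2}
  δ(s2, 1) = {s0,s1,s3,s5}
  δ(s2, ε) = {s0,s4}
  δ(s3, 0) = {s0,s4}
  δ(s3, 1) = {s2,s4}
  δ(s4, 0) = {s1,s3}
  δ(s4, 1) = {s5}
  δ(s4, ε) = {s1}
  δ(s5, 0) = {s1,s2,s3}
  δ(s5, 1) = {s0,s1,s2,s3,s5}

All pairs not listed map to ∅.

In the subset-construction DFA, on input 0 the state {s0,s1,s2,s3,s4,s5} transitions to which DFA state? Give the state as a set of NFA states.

{s0,s1,s2,s3,s4,s5}

δ(s0,0) = {s1,s4}; δ(s1,0) = {s0,s3,s4,s5}; δ(s2,0) = {s2}; δ(s3,0) = {s0,s4}; δ(s4,0) = {s1,s3}; δ(s5,0) = {s1,s2,s3}.
Union: {s0,s1,s2,s3,s4,s5}.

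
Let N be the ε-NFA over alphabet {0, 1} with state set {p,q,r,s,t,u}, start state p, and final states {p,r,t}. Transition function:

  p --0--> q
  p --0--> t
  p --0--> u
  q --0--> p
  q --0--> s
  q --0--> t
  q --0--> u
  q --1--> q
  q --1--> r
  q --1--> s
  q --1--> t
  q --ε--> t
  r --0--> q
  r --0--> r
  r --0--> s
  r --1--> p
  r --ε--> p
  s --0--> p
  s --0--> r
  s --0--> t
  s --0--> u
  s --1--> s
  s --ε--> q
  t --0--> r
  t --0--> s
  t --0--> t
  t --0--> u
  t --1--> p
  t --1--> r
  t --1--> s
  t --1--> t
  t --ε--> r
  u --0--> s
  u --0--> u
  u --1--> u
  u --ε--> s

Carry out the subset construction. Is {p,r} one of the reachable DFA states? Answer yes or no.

Start state of the DFA: {p} (ε-closure of the NFA start).
{p} --0--> {p,q,r,s,t,u}  [new]
{p} --1--> ∅  [new]
{p,q,r,s,t,u} --0--> {p,q,r,s,t,u}  [seen]
{p,q,r,s,t,u} --1--> {p,q,r,s,t,u}  [seen]
∅ --0--> ∅  [seen]
∅ --1--> ∅  [seen]
Reachable DFA states: {p}, {p,q,r,s,t,u}, ∅.
{p,r} is not among them.

no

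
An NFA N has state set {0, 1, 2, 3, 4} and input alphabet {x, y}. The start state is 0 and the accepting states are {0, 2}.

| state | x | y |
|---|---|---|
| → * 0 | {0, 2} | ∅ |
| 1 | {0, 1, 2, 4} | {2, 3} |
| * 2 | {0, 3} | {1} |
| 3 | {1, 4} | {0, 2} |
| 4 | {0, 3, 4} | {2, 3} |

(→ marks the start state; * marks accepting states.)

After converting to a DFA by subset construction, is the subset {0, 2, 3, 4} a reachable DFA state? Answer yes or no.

Start state of the DFA: {0}.
{0} --x--> {0, 2}  [new]
{0} --y--> ∅  [new]
{0, 2} --x--> {0, 2, 3}  [new]
{0, 2} --y--> {1}  [new]
∅ --x--> ∅  [seen]
∅ --y--> ∅  [seen]
{0, 2, 3} --x--> {0, 1, 2, 3, 4}  [new]
{0, 2, 3} --y--> {0, 1, 2}  [new]
{1} --x--> {0, 1, 2, 4}  [new]
{1} --y--> {2, 3}  [new]
{0, 1, 2, 3, 4} --x--> {0, 1, 2, 3, 4}  [seen]
{0, 1, 2, 3, 4} --y--> {0, 1, 2, 3}  [new]
{0, 1, 2} --x--> {0, 1, 2, 3, 4}  [seen]
{0, 1, 2} --y--> {1, 2, 3}  [new]
{0, 1, 2, 4} --x--> {0, 1, 2, 3, 4}  [seen]
{0, 1, 2, 4} --y--> {1, 2, 3}  [seen]
{2, 3} --x--> {0, 1, 3, 4}  [new]
{2, 3} --y--> {0, 1, 2}  [seen]
{0, 1, 2, 3} --x--> {0, 1, 2, 3, 4}  [seen]
{0, 1, 2, 3} --y--> {0, 1, 2, 3}  [seen]
{1, 2, 3} --x--> {0, 1, 2, 3, 4}  [seen]
{1, 2, 3} --y--> {0, 1, 2, 3}  [seen]
{0, 1, 3, 4} --x--> {0, 1, 2, 3, 4}  [seen]
{0, 1, 3, 4} --y--> {0, 2, 3}  [seen]
Reachable DFA states: {0}, {0, 2}, ∅, {0, 2, 3}, {1}, {0, 1, 2, 3, 4}, {0, 1, 2}, {0, 1, 2, 4}, {2, 3}, {0, 1, 2, 3}, {1, 2, 3}, {0, 1, 3, 4}.
{0, 2, 3, 4} is not among them.

no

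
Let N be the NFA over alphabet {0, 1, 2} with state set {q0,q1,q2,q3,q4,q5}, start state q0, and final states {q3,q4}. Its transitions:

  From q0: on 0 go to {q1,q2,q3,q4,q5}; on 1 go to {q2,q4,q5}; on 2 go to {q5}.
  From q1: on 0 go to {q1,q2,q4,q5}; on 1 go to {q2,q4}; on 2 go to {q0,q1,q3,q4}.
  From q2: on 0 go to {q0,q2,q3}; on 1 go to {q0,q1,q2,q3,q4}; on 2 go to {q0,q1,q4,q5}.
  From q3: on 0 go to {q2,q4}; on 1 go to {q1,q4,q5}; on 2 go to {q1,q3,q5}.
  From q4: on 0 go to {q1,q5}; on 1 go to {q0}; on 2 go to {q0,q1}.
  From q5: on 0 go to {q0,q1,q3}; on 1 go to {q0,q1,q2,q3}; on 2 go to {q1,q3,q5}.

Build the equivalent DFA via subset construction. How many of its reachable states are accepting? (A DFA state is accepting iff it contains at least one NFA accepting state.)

10

Start state of the DFA: {q0}.
{q0} --0--> {q1,q2,q3,q4,q5}  [new]
{q0} --1--> {q2,q4,q5}  [new]
{q0} --2--> {q5}  [new]
{q1,q2,q3,q4,q5} --0--> {q0,q1,q2,q3,q4,q5}  [new]
{q1,q2,q3,q4,q5} --1--> {q0,q1,q2,q3,q4,q5}  [seen]
{q1,q2,q3,q4,q5} --2--> {q0,q1,q3,q4,q5}  [new]
{q2,q4,q5} --0--> {q0,q1,q2,q3,q5}  [new]
{q2,q4,q5} --1--> {q0,q1,q2,q3,q4}  [new]
{q2,q4,q5} --2--> {q0,q1,q3,q4,q5}  [seen]
{q5} --0--> {q0,q1,q3}  [new]
{q5} --1--> {q0,q1,q2,q3}  [new]
{q5} --2--> {q1,q3,q5}  [new]
{q0,q1,q2,q3,q4,q5} --0--> {q0,q1,q2,q3,q4,q5}  [seen]
{q0,q1,q2,q3,q4,q5} --1--> {q0,q1,q2,q3,q4,q5}  [seen]
{q0,q1,q2,q3,q4,q5} --2--> {q0,q1,q3,q4,q5}  [seen]
{q0,q1,q3,q4,q5} --0--> {q0,q1,q2,q3,q4,q5}  [seen]
{q0,q1,q3,q4,q5} --1--> {q0,q1,q2,q3,q4,q5}  [seen]
{q0,q1,q3,q4,q5} --2--> {q0,q1,q3,q4,q5}  [seen]
{q0,q1,q2,q3,q5} --0--> {q0,q1,q2,q3,q4,q5}  [seen]
{q0,q1,q2,q3,q5} --1--> {q0,q1,q2,q3,q4,q5}  [seen]
{q0,q1,q2,q3,q5} --2--> {q0,q1,q3,q4,q5}  [seen]
{q0,q1,q2,q3,q4} --0--> {q0,q1,q2,q3,q4,q5}  [seen]
{q0,q1,q2,q3,q4} --1--> {q0,q1,q2,q3,q4,q5}  [seen]
{q0,q1,q2,q3,q4} --2--> {q0,q1,q3,q4,q5}  [seen]
{q0,q1,q3} --0--> {q1,q2,q3,q4,q5}  [seen]
{q0,q1,q3} --1--> {q1,q2,q4,q5}  [new]
{q0,q1,q3} --2--> {q0,q1,q3,q4,q5}  [seen]
{q0,q1,q2,q3} --0--> {q0,q1,q2,q3,q4,q5}  [seen]
{q0,q1,q2,q3} --1--> {q0,q1,q2,q3,q4,q5}  [seen]
{q0,q1,q2,q3} --2--> {q0,q1,q3,q4,q5}  [seen]
{q1,q3,q5} --0--> {q0,q1,q2,q3,q4,q5}  [seen]
{q1,q3,q5} --1--> {q0,q1,q2,q3,q4,q5}  [seen]
{q1,q3,q5} --2--> {q0,q1,q3,q4,q5}  [seen]
{q1,q2,q4,q5} --0--> {q0,q1,q2,q3,q4,q5}  [seen]
{q1,q2,q4,q5} --1--> {q0,q1,q2,q3,q4}  [seen]
{q1,q2,q4,q5} --2--> {q0,q1,q3,q4,q5}  [seen]
Reachable DFA states: {q0}, {q1,q2,q3,q4,q5}, {q2,q4,q5}, {q5}, {q0,q1,q2,q3,q4,q5}, {q0,q1,q3,q4,q5}, {q0,q1,q2,q3,q5}, {q0,q1,q2,q3,q4}, {q0,q1,q3}, {q0,q1,q2,q3}, {q1,q3,q5}, {q1,q2,q4,q5}.
Accepting DFA states (contain an NFA accepting state): {q1,q2,q3,q4,q5}, {q2,q4,q5}, {q0,q1,q2,q3,q4,q5}, {q0,q1,q3,q4,q5}, {q0,q1,q2,q3,q5}, {q0,q1,q2,q3,q4}, {q0,q1,q3}, {q0,q1,q2,q3}, {q1,q3,q5}, {q1,q2,q4,q5}.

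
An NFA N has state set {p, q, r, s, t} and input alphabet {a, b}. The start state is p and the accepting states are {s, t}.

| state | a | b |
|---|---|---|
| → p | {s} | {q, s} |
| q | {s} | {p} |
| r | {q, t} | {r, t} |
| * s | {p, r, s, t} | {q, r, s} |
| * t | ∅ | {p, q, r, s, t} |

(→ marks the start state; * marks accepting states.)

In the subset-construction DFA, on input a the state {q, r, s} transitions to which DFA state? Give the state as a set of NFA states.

δ(q,a) = {s}; δ(r,a) = {q, t}; δ(s,a) = {p, r, s, t}.
Union: {p, q, r, s, t}.

{p, q, r, s, t}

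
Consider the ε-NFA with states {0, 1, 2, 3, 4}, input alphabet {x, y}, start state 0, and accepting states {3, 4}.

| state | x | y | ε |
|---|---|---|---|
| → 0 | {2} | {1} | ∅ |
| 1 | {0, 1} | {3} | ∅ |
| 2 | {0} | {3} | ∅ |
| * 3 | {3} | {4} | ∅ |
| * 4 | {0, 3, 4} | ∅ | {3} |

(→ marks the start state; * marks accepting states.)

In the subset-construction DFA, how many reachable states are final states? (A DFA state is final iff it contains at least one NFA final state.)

10

Start state of the DFA: {0} (ε-closure of the NFA start).
{0} --x--> {2}  [new]
{0} --y--> {1}  [new]
{2} --x--> {0}  [seen]
{2} --y--> {3}  [new]
{1} --x--> {0, 1}  [new]
{1} --y--> {3}  [seen]
{3} --x--> {3}  [seen]
{3} --y--> {3, 4}  [new]
{0, 1} --x--> {0, 1, 2}  [new]
{0, 1} --y--> {1, 3}  [new]
{3, 4} --x--> {0, 3, 4}  [new]
{3, 4} --y--> {3, 4}  [seen]
{0, 1, 2} --x--> {0, 1, 2}  [seen]
{0, 1, 2} --y--> {1, 3}  [seen]
{1, 3} --x--> {0, 1, 3}  [new]
{1, 3} --y--> {3, 4}  [seen]
{0, 3, 4} --x--> {0, 2, 3, 4}  [new]
{0, 3, 4} --y--> {1, 3, 4}  [new]
{0, 1, 3} --x--> {0, 1, 2, 3}  [new]
{0, 1, 3} --y--> {1, 3, 4}  [seen]
{0, 2, 3, 4} --x--> {0, 2, 3, 4}  [seen]
{0, 2, 3, 4} --y--> {1, 3, 4}  [seen]
{1, 3, 4} --x--> {0, 1, 3, 4}  [new]
{1, 3, 4} --y--> {3, 4}  [seen]
{0, 1, 2, 3} --x--> {0, 1, 2, 3}  [seen]
{0, 1, 2, 3} --y--> {1, 3, 4}  [seen]
{0, 1, 3, 4} --x--> {0, 1, 2, 3, 4}  [new]
{0, 1, 3, 4} --y--> {1, 3, 4}  [seen]
{0, 1, 2, 3, 4} --x--> {0, 1, 2, 3, 4}  [seen]
{0, 1, 2, 3, 4} --y--> {1, 3, 4}  [seen]
Reachable DFA states: {0}, {2}, {1}, {3}, {0, 1}, {3, 4}, {0, 1, 2}, {1, 3}, {0, 3, 4}, {0, 1, 3}, {0, 2, 3, 4}, {1, 3, 4}, {0, 1, 2, 3}, {0, 1, 3, 4}, {0, 1, 2, 3, 4}.
Accepting DFA states (contain an NFA accepting state): {3}, {3, 4}, {1, 3}, {0, 3, 4}, {0, 1, 3}, {0, 2, 3, 4}, {1, 3, 4}, {0, 1, 2, 3}, {0, 1, 3, 4}, {0, 1, 2, 3, 4}.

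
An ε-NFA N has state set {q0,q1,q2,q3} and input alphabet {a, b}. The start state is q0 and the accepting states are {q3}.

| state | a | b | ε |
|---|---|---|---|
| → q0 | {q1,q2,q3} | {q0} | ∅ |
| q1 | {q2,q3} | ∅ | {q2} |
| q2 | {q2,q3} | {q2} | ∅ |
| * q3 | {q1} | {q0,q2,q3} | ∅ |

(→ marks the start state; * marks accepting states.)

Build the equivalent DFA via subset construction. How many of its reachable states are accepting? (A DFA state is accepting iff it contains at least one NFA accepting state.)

2

Start state of the DFA: {q0} (ε-closure of the NFA start).
{q0} --a--> {q1,q2,q3}  [new]
{q0} --b--> {q0}  [seen]
{q1,q2,q3} --a--> {q1,q2,q3}  [seen]
{q1,q2,q3} --b--> {q0,q2,q3}  [new]
{q0,q2,q3} --a--> {q1,q2,q3}  [seen]
{q0,q2,q3} --b--> {q0,q2,q3}  [seen]
Reachable DFA states: {q0}, {q1,q2,q3}, {q0,q2,q3}.
Accepting DFA states (contain an NFA accepting state): {q1,q2,q3}, {q0,q2,q3}.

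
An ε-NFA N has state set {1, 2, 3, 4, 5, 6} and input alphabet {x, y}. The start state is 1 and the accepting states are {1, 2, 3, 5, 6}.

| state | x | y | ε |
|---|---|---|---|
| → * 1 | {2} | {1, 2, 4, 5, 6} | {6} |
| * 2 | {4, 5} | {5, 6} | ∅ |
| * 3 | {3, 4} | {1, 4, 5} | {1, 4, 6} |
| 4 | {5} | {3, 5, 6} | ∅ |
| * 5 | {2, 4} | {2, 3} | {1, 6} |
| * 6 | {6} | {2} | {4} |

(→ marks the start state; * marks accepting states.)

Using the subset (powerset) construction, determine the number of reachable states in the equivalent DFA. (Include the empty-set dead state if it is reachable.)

3

Start state of the DFA: {1, 4, 6} (ε-closure of the NFA start).
{1, 4, 6} --x--> {1, 2, 4, 5, 6}  [new]
{1, 4, 6} --y--> {1, 2, 3, 4, 5, 6}  [new]
{1, 2, 4, 5, 6} --x--> {1, 2, 4, 5, 6}  [seen]
{1, 2, 4, 5, 6} --y--> {1, 2, 3, 4, 5, 6}  [seen]
{1, 2, 3, 4, 5, 6} --x--> {1, 2, 3, 4, 5, 6}  [seen]
{1, 2, 3, 4, 5, 6} --y--> {1, 2, 3, 4, 5, 6}  [seen]
Reachable DFA states: {1, 4, 6}, {1, 2, 4, 5, 6}, {1, 2, 3, 4, 5, 6}.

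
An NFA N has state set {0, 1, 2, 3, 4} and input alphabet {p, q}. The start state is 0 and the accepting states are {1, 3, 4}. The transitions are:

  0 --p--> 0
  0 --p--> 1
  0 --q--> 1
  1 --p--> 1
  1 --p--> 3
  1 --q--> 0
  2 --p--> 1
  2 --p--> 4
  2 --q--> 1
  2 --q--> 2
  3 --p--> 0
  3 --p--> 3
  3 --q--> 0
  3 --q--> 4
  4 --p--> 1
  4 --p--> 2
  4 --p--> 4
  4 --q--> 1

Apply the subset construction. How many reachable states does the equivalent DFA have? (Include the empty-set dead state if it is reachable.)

11

Start state of the DFA: {0}.
{0} --p--> {0, 1}  [new]
{0} --q--> {1}  [new]
{0, 1} --p--> {0, 1, 3}  [new]
{0, 1} --q--> {0, 1}  [seen]
{1} --p--> {1, 3}  [new]
{1} --q--> {0}  [seen]
{0, 1, 3} --p--> {0, 1, 3}  [seen]
{0, 1, 3} --q--> {0, 1, 4}  [new]
{1, 3} --p--> {0, 1, 3}  [seen]
{1, 3} --q--> {0, 4}  [new]
{0, 1, 4} --p--> {0, 1, 2, 3, 4}  [new]
{0, 1, 4} --q--> {0, 1}  [seen]
{0, 4} --p--> {0, 1, 2, 4}  [new]
{0, 4} --q--> {1}  [seen]
{0, 1, 2, 3, 4} --p--> {0, 1, 2, 3, 4}  [seen]
{0, 1, 2, 3, 4} --q--> {0, 1, 2, 4}  [seen]
{0, 1, 2, 4} --p--> {0, 1, 2, 3, 4}  [seen]
{0, 1, 2, 4} --q--> {0, 1, 2}  [new]
{0, 1, 2} --p--> {0, 1, 3, 4}  [new]
{0, 1, 2} --q--> {0, 1, 2}  [seen]
{0, 1, 3, 4} --p--> {0, 1, 2, 3, 4}  [seen]
{0, 1, 3, 4} --q--> {0, 1, 4}  [seen]
Reachable DFA states: {0}, {0, 1}, {1}, {0, 1, 3}, {1, 3}, {0, 1, 4}, {0, 4}, {0, 1, 2, 3, 4}, {0, 1, 2, 4}, {0, 1, 2}, {0, 1, 3, 4}.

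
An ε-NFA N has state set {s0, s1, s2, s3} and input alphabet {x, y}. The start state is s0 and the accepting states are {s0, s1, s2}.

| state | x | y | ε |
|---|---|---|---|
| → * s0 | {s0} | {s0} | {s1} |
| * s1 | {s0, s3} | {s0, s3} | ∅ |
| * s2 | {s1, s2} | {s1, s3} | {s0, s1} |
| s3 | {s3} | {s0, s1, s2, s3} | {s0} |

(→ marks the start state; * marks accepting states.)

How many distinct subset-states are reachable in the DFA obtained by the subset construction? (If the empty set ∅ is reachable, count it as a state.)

Start state of the DFA: {s0, s1} (ε-closure of the NFA start).
{s0, s1} --x--> {s0, s1, s3}  [new]
{s0, s1} --y--> {s0, s1, s3}  [seen]
{s0, s1, s3} --x--> {s0, s1, s3}  [seen]
{s0, s1, s3} --y--> {s0, s1, s2, s3}  [new]
{s0, s1, s2, s3} --x--> {s0, s1, s2, s3}  [seen]
{s0, s1, s2, s3} --y--> {s0, s1, s2, s3}  [seen]
Reachable DFA states: {s0, s1}, {s0, s1, s3}, {s0, s1, s2, s3}.

3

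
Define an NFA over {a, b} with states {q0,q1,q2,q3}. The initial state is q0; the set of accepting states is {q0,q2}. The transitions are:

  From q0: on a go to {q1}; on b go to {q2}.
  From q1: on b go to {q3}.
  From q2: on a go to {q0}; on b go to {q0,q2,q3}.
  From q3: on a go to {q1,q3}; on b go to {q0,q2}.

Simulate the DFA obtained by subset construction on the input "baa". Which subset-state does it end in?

{q1}

Start: {q0}.
δ(q0,b) = {q2}.
Union: {q2}.
After b: {q2}.
δ(q2,a) = {q0}.
Union: {q0}.
After a: {q0}.
δ(q0,a) = {q1}.
Union: {q1}.
After a: {q1}.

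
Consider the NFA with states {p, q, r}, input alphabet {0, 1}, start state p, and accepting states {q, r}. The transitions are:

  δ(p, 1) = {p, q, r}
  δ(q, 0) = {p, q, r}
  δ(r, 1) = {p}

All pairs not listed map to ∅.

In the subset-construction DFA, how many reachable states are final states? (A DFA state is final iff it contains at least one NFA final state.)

1

Start state of the DFA: {p}.
{p} --0--> ∅  [new]
{p} --1--> {p, q, r}  [new]
∅ --0--> ∅  [seen]
∅ --1--> ∅  [seen]
{p, q, r} --0--> {p, q, r}  [seen]
{p, q, r} --1--> {p, q, r}  [seen]
Reachable DFA states: {p}, ∅, {p, q, r}.
Accepting DFA states (contain an NFA accepting state): {p, q, r}.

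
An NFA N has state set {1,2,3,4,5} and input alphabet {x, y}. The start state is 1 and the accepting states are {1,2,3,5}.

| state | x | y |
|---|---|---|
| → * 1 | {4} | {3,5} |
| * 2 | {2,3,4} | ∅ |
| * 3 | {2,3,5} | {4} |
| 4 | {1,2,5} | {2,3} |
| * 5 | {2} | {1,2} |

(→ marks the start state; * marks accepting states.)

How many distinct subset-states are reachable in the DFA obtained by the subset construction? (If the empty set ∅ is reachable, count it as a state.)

Start state of the DFA: {1}.
{1} --x--> {4}  [new]
{1} --y--> {3,5}  [new]
{4} --x--> {1,2,5}  [new]
{4} --y--> {2,3}  [new]
{3,5} --x--> {2,3,5}  [new]
{3,5} --y--> {1,2,4}  [new]
{1,2,5} --x--> {2,3,4}  [new]
{1,2,5} --y--> {1,2,3,5}  [new]
{2,3} --x--> {2,3,4,5}  [new]
{2,3} --y--> {4}  [seen]
{2,3,5} --x--> {2,3,4,5}  [seen]
{2,3,5} --y--> {1,2,4}  [seen]
{1,2,4} --x--> {1,2,3,4,5}  [new]
{1,2,4} --y--> {2,3,5}  [seen]
{2,3,4} --x--> {1,2,3,4,5}  [seen]
{2,3,4} --y--> {2,3,4}  [seen]
{1,2,3,5} --x--> {2,3,4,5}  [seen]
{1,2,3,5} --y--> {1,2,3,4,5}  [seen]
{2,3,4,5} --x--> {1,2,3,4,5}  [seen]
{2,3,4,5} --y--> {1,2,3,4}  [new]
{1,2,3,4,5} --x--> {1,2,3,4,5}  [seen]
{1,2,3,4,5} --y--> {1,2,3,4,5}  [seen]
{1,2,3,4} --x--> {1,2,3,4,5}  [seen]
{1,2,3,4} --y--> {2,3,4,5}  [seen]
Reachable DFA states: {1}, {4}, {3,5}, {1,2,5}, {2,3}, {2,3,5}, {1,2,4}, {2,3,4}, {1,2,3,5}, {2,3,4,5}, {1,2,3,4,5}, {1,2,3,4}.

12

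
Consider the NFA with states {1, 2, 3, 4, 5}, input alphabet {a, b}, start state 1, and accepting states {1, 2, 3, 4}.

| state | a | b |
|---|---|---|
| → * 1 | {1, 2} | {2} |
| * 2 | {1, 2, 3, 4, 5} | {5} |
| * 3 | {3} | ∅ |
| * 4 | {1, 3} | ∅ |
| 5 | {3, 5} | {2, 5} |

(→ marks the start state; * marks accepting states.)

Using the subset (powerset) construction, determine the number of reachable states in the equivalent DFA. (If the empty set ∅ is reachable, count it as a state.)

Start state of the DFA: {1}.
{1} --a--> {1, 2}  [new]
{1} --b--> {2}  [new]
{1, 2} --a--> {1, 2, 3, 4, 5}  [new]
{1, 2} --b--> {2, 5}  [new]
{2} --a--> {1, 2, 3, 4, 5}  [seen]
{2} --b--> {5}  [new]
{1, 2, 3, 4, 5} --a--> {1, 2, 3, 4, 5}  [seen]
{1, 2, 3, 4, 5} --b--> {2, 5}  [seen]
{2, 5} --a--> {1, 2, 3, 4, 5}  [seen]
{2, 5} --b--> {2, 5}  [seen]
{5} --a--> {3, 5}  [new]
{5} --b--> {2, 5}  [seen]
{3, 5} --a--> {3, 5}  [seen]
{3, 5} --b--> {2, 5}  [seen]
Reachable DFA states: {1}, {1, 2}, {2}, {1, 2, 3, 4, 5}, {2, 5}, {5}, {3, 5}.

7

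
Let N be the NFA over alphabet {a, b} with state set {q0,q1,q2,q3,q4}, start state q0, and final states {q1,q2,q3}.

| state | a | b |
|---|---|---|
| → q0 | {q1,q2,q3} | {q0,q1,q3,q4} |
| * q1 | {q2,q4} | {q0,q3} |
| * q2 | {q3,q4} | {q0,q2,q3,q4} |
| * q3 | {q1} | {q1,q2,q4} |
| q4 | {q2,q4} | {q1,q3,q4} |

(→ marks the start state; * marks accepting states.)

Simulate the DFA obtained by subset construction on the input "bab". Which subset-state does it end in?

{q0,q1,q2,q3,q4}

Start: {q0}.
δ(q0,b) = {q0,q1,q3,q4}.
Union: {q0,q1,q3,q4}.
After b: {q0,q1,q3,q4}.
δ(q0,a) = {q1,q2,q3}; δ(q1,a) = {q2,q4}; δ(q3,a) = {q1}; δ(q4,a) = {q2,q4}.
Union: {q1,q2,q3,q4}.
After a: {q1,q2,q3,q4}.
δ(q1,b) = {q0,q3}; δ(q2,b) = {q0,q2,q3,q4}; δ(q3,b) = {q1,q2,q4}; δ(q4,b) = {q1,q3,q4}.
Union: {q0,q1,q2,q3,q4}.
After b: {q0,q1,q2,q3,q4}.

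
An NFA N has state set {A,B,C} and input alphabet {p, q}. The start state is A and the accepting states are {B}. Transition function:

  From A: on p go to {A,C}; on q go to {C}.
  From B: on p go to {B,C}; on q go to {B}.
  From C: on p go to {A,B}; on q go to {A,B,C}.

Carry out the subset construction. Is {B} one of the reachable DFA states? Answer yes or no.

no

Start state of the DFA: {A}.
{A} --p--> {A,C}  [new]
{A} --q--> {C}  [new]
{A,C} --p--> {A,B,C}  [new]
{A,C} --q--> {A,B,C}  [seen]
{C} --p--> {A,B}  [new]
{C} --q--> {A,B,C}  [seen]
{A,B,C} --p--> {A,B,C}  [seen]
{A,B,C} --q--> {A,B,C}  [seen]
{A,B} --p--> {A,B,C}  [seen]
{A,B} --q--> {B,C}  [new]
{B,C} --p--> {A,B,C}  [seen]
{B,C} --q--> {A,B,C}  [seen]
Reachable DFA states: {A}, {A,C}, {C}, {A,B,C}, {A,B}, {B,C}.
{B} is not among them.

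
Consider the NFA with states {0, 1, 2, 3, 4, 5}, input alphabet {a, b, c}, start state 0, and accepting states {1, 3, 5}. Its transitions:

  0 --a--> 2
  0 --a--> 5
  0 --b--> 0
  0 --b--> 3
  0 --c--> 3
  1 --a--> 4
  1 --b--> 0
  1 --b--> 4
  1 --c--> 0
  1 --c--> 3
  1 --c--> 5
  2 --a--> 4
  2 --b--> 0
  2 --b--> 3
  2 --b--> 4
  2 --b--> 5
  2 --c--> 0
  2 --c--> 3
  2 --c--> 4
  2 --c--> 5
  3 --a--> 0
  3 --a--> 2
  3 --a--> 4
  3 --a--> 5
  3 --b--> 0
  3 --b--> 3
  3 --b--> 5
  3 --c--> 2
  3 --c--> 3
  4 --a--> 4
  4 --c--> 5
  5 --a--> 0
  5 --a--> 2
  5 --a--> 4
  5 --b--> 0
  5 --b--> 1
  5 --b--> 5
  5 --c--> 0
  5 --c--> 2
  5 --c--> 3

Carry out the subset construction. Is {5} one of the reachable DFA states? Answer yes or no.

Start state of the DFA: {0}.
{0} --a--> {2, 5}  [new]
{0} --b--> {0, 3}  [new]
{0} --c--> {3}  [new]
{2, 5} --a--> {0, 2, 4}  [new]
{2, 5} --b--> {0, 1, 3, 4, 5}  [new]
{2, 5} --c--> {0, 2, 3, 4, 5}  [new]
{0, 3} --a--> {0, 2, 4, 5}  [new]
{0, 3} --b--> {0, 3, 5}  [new]
{0, 3} --c--> {2, 3}  [new]
{3} --a--> {0, 2, 4, 5}  [seen]
{3} --b--> {0, 3, 5}  [seen]
{3} --c--> {2, 3}  [seen]
{0, 2, 4} --a--> {2, 4, 5}  [new]
{0, 2, 4} --b--> {0, 3, 4, 5}  [new]
{0, 2, 4} --c--> {0, 3, 4, 5}  [seen]
{0, 1, 3, 4, 5} --a--> {0, 2, 4, 5}  [seen]
{0, 1, 3, 4, 5} --b--> {0, 1, 3, 4, 5}  [seen]
{0, 1, 3, 4, 5} --c--> {0, 2, 3, 5}  [new]
{0, 2, 3, 4, 5} --a--> {0, 2, 4, 5}  [seen]
{0, 2, 3, 4, 5} --b--> {0, 1, 3, 4, 5}  [seen]
{0, 2, 3, 4, 5} --c--> {0, 2, 3, 4, 5}  [seen]
{0, 2, 4, 5} --a--> {0, 2, 4, 5}  [seen]
{0, 2, 4, 5} --b--> {0, 1, 3, 4, 5}  [seen]
{0, 2, 4, 5} --c--> {0, 2, 3, 4, 5}  [seen]
{0, 3, 5} --a--> {0, 2, 4, 5}  [seen]
{0, 3, 5} --b--> {0, 1, 3, 5}  [new]
{0, 3, 5} --c--> {0, 2, 3}  [new]
{2, 3} --a--> {0, 2, 4, 5}  [seen]
{2, 3} --b--> {0, 3, 4, 5}  [seen]
{2, 3} --c--> {0, 2, 3, 4, 5}  [seen]
{2, 4, 5} --a--> {0, 2, 4}  [seen]
{2, 4, 5} --b--> {0, 1, 3, 4, 5}  [seen]
{2, 4, 5} --c--> {0, 2, 3, 4, 5}  [seen]
{0, 3, 4, 5} --a--> {0, 2, 4, 5}  [seen]
{0, 3, 4, 5} --b--> {0, 1, 3, 5}  [seen]
{0, 3, 4, 5} --c--> {0, 2, 3, 5}  [seen]
{0, 2, 3, 5} --a--> {0, 2, 4, 5}  [seen]
{0, 2, 3, 5} --b--> {0, 1, 3, 4, 5}  [seen]
{0, 2, 3, 5} --c--> {0, 2, 3, 4, 5}  [seen]
{0, 1, 3, 5} --a--> {0, 2, 4, 5}  [seen]
{0, 1, 3, 5} --b--> {0, 1, 3, 4, 5}  [seen]
{0, 1, 3, 5} --c--> {0, 2, 3, 5}  [seen]
{0, 2, 3} --a--> {0, 2, 4, 5}  [seen]
{0, 2, 3} --b--> {0, 3, 4, 5}  [seen]
{0, 2, 3} --c--> {0, 2, 3, 4, 5}  [seen]
Reachable DFA states: {0}, {2, 5}, {0, 3}, {3}, {0, 2, 4}, {0, 1, 3, 4, 5}, {0, 2, 3, 4, 5}, {0, 2, 4, 5}, {0, 3, 5}, {2, 3}, {2, 4, 5}, {0, 3, 4, 5}, {0, 2, 3, 5}, {0, 1, 3, 5}, {0, 2, 3}.
{5} is not among them.

no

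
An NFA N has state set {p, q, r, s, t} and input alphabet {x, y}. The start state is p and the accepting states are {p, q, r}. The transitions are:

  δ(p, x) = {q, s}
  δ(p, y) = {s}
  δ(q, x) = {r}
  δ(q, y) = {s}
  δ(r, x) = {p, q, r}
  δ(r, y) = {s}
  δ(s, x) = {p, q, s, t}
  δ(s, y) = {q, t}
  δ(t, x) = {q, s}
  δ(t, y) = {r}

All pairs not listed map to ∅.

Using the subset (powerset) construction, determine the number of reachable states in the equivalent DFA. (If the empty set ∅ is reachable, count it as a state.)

Start state of the DFA: {p}.
{p} --x--> {q, s}  [new]
{p} --y--> {s}  [new]
{q, s} --x--> {p, q, r, s, t}  [new]
{q, s} --y--> {q, s, t}  [new]
{s} --x--> {p, q, s, t}  [new]
{s} --y--> {q, t}  [new]
{p, q, r, s, t} --x--> {p, q, r, s, t}  [seen]
{p, q, r, s, t} --y--> {q, r, s, t}  [new]
{q, s, t} --x--> {p, q, r, s, t}  [seen]
{q, s, t} --y--> {q, r, s, t}  [seen]
{p, q, s, t} --x--> {p, q, r, s, t}  [seen]
{p, q, s, t} --y--> {q, r, s, t}  [seen]
{q, t} --x--> {q, r, s}  [new]
{q, t} --y--> {r, s}  [new]
{q, r, s, t} --x--> {p, q, r, s, t}  [seen]
{q, r, s, t} --y--> {q, r, s, t}  [seen]
{q, r, s} --x--> {p, q, r, s, t}  [seen]
{q, r, s} --y--> {q, s, t}  [seen]
{r, s} --x--> {p, q, r, s, t}  [seen]
{r, s} --y--> {q, s, t}  [seen]
Reachable DFA states: {p}, {q, s}, {s}, {p, q, r, s, t}, {q, s, t}, {p, q, s, t}, {q, t}, {q, r, s, t}, {q, r, s}, {r, s}.

10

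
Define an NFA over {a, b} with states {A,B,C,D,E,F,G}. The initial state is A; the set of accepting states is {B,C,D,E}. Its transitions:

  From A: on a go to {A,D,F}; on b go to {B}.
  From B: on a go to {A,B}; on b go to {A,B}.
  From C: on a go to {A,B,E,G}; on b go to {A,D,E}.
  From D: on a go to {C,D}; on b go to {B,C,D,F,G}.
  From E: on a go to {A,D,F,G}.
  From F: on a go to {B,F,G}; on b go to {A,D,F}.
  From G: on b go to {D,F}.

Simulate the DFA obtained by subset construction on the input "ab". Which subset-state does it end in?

{A,B,C,D,F,G}

Start: {A}.
δ(A,a) = {A,D,F}.
Union: {A,D,F}.
After a: {A,D,F}.
δ(A,b) = {B}; δ(D,b) = {B,C,D,F,G}; δ(F,b) = {A,D,F}.
Union: {A,B,C,D,F,G}.
After b: {A,B,C,D,F,G}.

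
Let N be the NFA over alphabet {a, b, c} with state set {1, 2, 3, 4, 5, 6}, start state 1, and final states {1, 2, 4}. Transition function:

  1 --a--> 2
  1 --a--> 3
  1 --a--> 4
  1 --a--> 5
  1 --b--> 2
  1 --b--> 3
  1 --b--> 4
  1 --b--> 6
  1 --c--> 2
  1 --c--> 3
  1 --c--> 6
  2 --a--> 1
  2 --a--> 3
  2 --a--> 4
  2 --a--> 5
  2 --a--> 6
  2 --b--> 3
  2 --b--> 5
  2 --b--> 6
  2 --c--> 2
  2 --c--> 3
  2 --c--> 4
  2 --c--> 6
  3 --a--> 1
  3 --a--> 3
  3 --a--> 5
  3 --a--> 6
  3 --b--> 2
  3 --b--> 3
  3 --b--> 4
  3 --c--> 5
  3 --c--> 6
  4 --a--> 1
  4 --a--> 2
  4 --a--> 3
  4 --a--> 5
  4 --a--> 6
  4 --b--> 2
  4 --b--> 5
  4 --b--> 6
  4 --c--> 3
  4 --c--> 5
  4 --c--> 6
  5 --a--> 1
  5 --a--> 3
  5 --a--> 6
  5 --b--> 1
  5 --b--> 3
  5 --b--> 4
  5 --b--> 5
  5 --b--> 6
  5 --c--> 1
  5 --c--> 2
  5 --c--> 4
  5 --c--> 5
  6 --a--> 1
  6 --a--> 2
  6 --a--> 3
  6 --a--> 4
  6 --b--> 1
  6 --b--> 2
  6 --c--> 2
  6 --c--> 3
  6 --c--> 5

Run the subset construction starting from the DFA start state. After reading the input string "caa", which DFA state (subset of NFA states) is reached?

{1, 2, 3, 4, 5, 6}

Start: {1}.
δ(1,c) = {2, 3, 6}.
Union: {2, 3, 6}.
After c: {2, 3, 6}.
δ(2,a) = {1, 3, 4, 5, 6}; δ(3,a) = {1, 3, 5, 6}; δ(6,a) = {1, 2, 3, 4}.
Union: {1, 2, 3, 4, 5, 6}.
After a: {1, 2, 3, 4, 5, 6}.
δ(1,a) = {2, 3, 4, 5}; δ(2,a) = {1, 3, 4, 5, 6}; δ(3,a) = {1, 3, 5, 6}; δ(4,a) = {1, 2, 3, 5, 6}; δ(5,a) = {1, 3, 6}; δ(6,a) = {1, 2, 3, 4}.
Union: {1, 2, 3, 4, 5, 6}.
After a: {1, 2, 3, 4, 5, 6}.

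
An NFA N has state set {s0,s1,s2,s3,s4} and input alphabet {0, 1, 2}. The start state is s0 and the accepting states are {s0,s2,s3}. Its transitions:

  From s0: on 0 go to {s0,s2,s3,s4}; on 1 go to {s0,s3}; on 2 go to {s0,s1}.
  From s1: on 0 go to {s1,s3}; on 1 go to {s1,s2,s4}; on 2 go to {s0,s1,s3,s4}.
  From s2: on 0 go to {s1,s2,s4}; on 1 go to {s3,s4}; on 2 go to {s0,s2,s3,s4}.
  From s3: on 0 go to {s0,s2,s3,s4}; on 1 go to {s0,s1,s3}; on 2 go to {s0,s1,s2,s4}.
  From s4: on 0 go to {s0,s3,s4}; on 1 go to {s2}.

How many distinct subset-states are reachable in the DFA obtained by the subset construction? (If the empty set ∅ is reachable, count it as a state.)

8

Start state of the DFA: {s0}.
{s0} --0--> {s0,s2,s3,s4}  [new]
{s0} --1--> {s0,s3}  [new]
{s0} --2--> {s0,s1}  [new]
{s0,s2,s3,s4} --0--> {s0,s1,s2,s3,s4}  [new]
{s0,s2,s3,s4} --1--> {s0,s1,s2,s3,s4}  [seen]
{s0,s2,s3,s4} --2--> {s0,s1,s2,s3,s4}  [seen]
{s0,s3} --0--> {s0,s2,s3,s4}  [seen]
{s0,s3} --1--> {s0,s1,s3}  [new]
{s0,s3} --2--> {s0,s1,s2,s4}  [new]
{s0,s1} --0--> {s0,s1,s2,s3,s4}  [seen]
{s0,s1} --1--> {s0,s1,s2,s3,s4}  [seen]
{s0,s1} --2--> {s0,s1,s3,s4}  [new]
{s0,s1,s2,s3,s4} --0--> {s0,s1,s2,s3,s4}  [seen]
{s0,s1,s2,s3,s4} --1--> {s0,s1,s2,s3,s4}  [seen]
{s0,s1,s2,s3,s4} --2--> {s0,s1,s2,s3,s4}  [seen]
{s0,s1,s3} --0--> {s0,s1,s2,s3,s4}  [seen]
{s0,s1,s3} --1--> {s0,s1,s2,s3,s4}  [seen]
{s0,s1,s3} --2--> {s0,s1,s2,s3,s4}  [seen]
{s0,s1,s2,s4} --0--> {s0,s1,s2,s3,s4}  [seen]
{s0,s1,s2,s4} --1--> {s0,s1,s2,s3,s4}  [seen]
{s0,s1,s2,s4} --2--> {s0,s1,s2,s3,s4}  [seen]
{s0,s1,s3,s4} --0--> {s0,s1,s2,s3,s4}  [seen]
{s0,s1,s3,s4} --1--> {s0,s1,s2,s3,s4}  [seen]
{s0,s1,s3,s4} --2--> {s0,s1,s2,s3,s4}  [seen]
Reachable DFA states: {s0}, {s0,s2,s3,s4}, {s0,s3}, {s0,s1}, {s0,s1,s2,s3,s4}, {s0,s1,s3}, {s0,s1,s2,s4}, {s0,s1,s3,s4}.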